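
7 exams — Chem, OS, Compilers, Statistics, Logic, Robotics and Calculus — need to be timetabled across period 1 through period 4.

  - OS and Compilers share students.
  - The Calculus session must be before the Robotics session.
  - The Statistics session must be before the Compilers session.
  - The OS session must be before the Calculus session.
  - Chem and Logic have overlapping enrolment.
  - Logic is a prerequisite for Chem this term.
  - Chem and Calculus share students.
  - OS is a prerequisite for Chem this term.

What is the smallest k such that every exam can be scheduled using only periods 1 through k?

The precedence chain requires at least 3 distinct periods.
3 works (last occupied period: period 3): for example Compilers in period 2, Calculus in period 2, OS in period 1, Chem in period 3, Logic in period 1, Robotics in period 3, Statistics in period 1.

3 periods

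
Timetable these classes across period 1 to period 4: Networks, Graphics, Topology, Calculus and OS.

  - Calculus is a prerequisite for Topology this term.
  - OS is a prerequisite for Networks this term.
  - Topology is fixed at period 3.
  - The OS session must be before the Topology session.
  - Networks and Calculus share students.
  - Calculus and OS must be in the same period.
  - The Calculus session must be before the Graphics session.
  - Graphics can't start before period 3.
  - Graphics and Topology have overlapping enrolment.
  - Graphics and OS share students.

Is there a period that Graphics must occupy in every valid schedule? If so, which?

Graphics's window is period 3–period 4.
Topology is fixed at period 3, and Graphics can't share a period with Topology.
So Graphics must be period 4.

period 4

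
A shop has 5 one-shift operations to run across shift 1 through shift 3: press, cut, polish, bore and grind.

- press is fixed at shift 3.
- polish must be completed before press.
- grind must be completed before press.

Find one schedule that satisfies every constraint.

bore -> shift 1; press -> shift 3; polish -> shift 1; grind -> shift 1; cut -> shift 1

Checking: grind(shift 1) before press(shift 3); polish(shift 1) before press(shift 3); press=shift 3 in [shift 3,shift 3].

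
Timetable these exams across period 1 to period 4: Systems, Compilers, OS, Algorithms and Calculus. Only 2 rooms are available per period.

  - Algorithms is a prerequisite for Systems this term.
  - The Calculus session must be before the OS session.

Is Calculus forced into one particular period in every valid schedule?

Calculus can be period 1 (e.g. Calculus=period 1; Systems=period 2; Compilers=period 3; Algorithms=period 1; OS=period 2) or period 2 (e.g. OS in period 3; Systems in period 2; Calculus in period 2; Algorithms in period 1; Compilers in period 1).

No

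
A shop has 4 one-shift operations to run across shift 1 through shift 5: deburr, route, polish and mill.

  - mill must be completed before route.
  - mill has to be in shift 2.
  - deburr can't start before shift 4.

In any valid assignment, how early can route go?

Precedence pushes route to at least shift 3.
route at shift 3 is achievable: mill=shift 2, deburr=shift 4, polish=shift 1, route=shift 3.

shift 3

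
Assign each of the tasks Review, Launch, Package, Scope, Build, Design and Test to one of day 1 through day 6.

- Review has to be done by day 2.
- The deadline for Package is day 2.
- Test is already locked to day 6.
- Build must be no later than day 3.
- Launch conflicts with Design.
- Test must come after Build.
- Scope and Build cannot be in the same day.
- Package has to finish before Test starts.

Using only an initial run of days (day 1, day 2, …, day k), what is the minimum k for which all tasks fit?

6 days

The precedence chain requires at least 2 distinct days.
Test can't be placed before day 6, so the schedule must run through at least day 6.
6 works (last occupied day: day 6): for example Build -> day 1; Launch -> day 1; Design -> day 2; Package -> day 1; Test -> day 6; Review -> day 1; Scope -> day 2.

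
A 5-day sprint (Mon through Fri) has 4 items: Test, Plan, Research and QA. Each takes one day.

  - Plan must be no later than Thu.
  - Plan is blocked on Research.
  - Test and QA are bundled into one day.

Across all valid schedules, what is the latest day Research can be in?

Wed

Downstream work caps Research at Wed.
Research at Wed is achievable: Research -> Wed, Test -> Mon, QA -> Mon, Plan -> Thu.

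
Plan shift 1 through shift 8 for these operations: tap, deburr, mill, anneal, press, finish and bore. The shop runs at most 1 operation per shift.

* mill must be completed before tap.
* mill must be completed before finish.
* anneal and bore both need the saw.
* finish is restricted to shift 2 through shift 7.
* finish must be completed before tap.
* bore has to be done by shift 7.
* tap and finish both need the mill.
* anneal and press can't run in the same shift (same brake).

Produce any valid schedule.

press -> shift 7; finish -> shift 2; deburr -> shift 5; bore -> shift 3; mill -> shift 1; anneal -> shift 6; tap -> shift 4

Checking: mill(shift 1) before finish(shift 2); mill(shift 1) before tap(shift 4); finish(shift 2) before tap(shift 4); anneal(shift 6) != press(shift 7); tap(shift 4) != finish(shift 2); anneal(shift 6) != bore(shift 3); finish=shift 2 in [shift 2,shift 7]; bore=shift 3 in [shift 1,shift 7]; max 1 per shift (cap 1).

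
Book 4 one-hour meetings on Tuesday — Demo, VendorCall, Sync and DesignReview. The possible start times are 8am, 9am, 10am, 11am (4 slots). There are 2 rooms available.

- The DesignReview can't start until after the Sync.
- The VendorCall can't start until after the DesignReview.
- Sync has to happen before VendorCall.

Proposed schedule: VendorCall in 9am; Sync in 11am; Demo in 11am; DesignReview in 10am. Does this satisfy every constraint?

The VendorCall can't start until after the DesignReview — violated.
The DesignReview can't start until after the Sync — violated.
There are 2 rooms available — holds.
Sync has to happen before VendorCall — violated.

No. Sync has to happen before VendorCall is not satisfied.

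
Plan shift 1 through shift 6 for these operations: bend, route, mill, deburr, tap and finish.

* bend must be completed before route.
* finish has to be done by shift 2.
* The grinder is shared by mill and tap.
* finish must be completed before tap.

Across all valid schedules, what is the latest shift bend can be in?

Downstream work caps bend at shift 5.
bend at shift 5 is achievable: deburr=shift 1, mill=shift 1, bend=shift 5, tap=shift 2, finish=shift 1, route=shift 6.

shift 5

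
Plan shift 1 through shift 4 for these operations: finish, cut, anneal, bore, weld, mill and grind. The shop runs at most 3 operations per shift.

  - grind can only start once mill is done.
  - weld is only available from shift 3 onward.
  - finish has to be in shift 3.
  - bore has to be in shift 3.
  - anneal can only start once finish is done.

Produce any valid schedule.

finish in shift 3, weld in shift 3, anneal in shift 4, mill in shift 1, grind in shift 2, cut in shift 1, bore in shift 3

Checking: finish(shift 3) before anneal(shift 4); mill(shift 1) before grind(shift 2); weld=shift 3 in [shift 3,shift 4]; bore=shift 3 in [shift 3,shift 3]; finish=shift 3 in [shift 3,shift 3]; max 3 per shift (cap 3).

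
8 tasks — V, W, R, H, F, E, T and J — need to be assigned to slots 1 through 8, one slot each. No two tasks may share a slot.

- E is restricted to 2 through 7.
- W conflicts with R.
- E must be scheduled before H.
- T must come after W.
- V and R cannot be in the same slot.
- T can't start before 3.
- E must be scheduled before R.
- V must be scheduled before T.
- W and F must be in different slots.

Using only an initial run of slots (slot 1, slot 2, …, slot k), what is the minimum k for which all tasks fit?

The precedence chain requires at least 2 distinct slots.
With at most 1 per slot and 8 tasks, at least 8 slots are needed.
T can't be placed before 3, so the schedule must run through at least slot 3.
8 works (last occupied slot: 8): for example R -> 5, F -> 7, E -> 2, T -> 4, V -> 1, H -> 6, W -> 3, J -> 8.

8 slots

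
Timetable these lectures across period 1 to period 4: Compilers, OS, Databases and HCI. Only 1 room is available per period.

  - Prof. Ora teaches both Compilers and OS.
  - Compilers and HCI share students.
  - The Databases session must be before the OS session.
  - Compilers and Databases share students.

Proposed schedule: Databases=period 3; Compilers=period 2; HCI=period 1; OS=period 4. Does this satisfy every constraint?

Prof. Ora teaches both Compilers and OS — holds.
The Databases session must be before the OS session — holds.
Compilers and Databases share students — holds.
Compilers and HCI share students — holds.
Only 1 room is available per period — holds.

Valid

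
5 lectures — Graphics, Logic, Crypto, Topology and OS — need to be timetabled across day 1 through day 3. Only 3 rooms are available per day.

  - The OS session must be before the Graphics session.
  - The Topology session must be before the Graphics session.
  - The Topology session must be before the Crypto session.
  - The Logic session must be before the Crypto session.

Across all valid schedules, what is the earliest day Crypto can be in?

day 2

Precedence pushes Crypto to at least day 2.
Crypto at day 2 is achievable: Topology=day 1; Graphics=day 2; Crypto=day 2; Logic=day 1; OS=day 1.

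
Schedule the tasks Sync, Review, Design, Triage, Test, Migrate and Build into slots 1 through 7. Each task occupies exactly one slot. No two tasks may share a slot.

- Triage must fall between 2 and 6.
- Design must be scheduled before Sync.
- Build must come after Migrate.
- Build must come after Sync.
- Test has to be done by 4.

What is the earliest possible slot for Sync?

Precedence pushes Sync to at least 2; downstream work caps Sync at 6.
Sync at 2 is achievable: Triage=4, Review=7, Test=3, Migrate=5, Build=6, Sync=2, Design=1.

2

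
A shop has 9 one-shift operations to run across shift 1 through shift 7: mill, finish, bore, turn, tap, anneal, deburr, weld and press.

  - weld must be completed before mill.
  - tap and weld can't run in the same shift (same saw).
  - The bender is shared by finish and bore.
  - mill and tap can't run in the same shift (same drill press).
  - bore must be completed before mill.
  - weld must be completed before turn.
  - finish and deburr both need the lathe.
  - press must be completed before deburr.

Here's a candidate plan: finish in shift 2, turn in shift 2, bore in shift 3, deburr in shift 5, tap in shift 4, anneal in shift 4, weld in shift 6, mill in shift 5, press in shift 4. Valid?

finish and deburr both need the lathe — holds.
mill and tap can't run in the same shift (same drill press) — holds.
bore must be completed before mill — holds.
press must be completed before deburr — holds.
weld must be completed before turn — violated.
The bender is shared by finish and bore — holds.
tap and weld can't run in the same shift (same saw) — holds.
weld must be completed before mill — violated.

No — it violates: weld must be completed before turn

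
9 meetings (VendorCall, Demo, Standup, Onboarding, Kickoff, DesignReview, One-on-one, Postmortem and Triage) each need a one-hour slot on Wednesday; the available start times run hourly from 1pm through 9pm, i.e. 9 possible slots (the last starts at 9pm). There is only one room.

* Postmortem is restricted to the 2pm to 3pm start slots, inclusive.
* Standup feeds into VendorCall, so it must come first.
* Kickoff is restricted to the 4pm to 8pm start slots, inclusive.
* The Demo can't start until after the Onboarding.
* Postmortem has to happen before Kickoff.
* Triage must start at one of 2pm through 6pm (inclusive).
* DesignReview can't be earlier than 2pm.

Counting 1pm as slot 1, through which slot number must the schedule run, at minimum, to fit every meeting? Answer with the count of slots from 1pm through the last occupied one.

The precedence chain requires at least 2 distinct slots.
With at most 1 per slot and 9 meetings, at least 9 slots are needed.
Kickoff can't be placed before 4pm — that is slot 4 counting from 1pm — so the schedule must run through at least 4 slots.
9 works (last occupied slot: 9pm): for example One-on-one=9pm; Standup=1pm; Kickoff=4pm; Demo=8pm; VendorCall=6pm; Onboarding=7pm; Triage=3pm; Postmortem=2pm; DesignReview=5pm.

9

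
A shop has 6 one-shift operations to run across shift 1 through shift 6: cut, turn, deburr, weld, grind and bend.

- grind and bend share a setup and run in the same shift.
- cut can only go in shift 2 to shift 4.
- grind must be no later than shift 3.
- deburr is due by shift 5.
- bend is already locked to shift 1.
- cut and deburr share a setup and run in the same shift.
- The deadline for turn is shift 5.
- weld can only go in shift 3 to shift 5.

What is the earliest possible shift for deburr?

Deburr must be in the same shift as cut, which can't be before shift 2, so deburr is at least shift 2; deburr's own window allows nothing later than shift 5; deburr must be in the same shift as cut, which can't be after shift 4, so deburr is at most shift 4.
deburr at shift 2 is achievable: turn -> shift 1, cut -> shift 2, grind -> shift 1, deburr -> shift 2, bend -> shift 1, weld -> shift 3.

shift 2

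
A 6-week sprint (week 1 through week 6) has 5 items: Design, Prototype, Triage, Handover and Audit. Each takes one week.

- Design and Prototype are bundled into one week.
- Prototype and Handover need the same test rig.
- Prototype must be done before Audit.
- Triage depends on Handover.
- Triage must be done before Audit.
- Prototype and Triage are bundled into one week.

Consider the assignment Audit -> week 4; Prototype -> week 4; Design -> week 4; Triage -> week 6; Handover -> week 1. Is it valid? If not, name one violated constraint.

Prototype and Triage are bundled into one week — violated.
Prototype and Handover need the same test rig — holds.
Triage must be done before Audit — violated.
Triage depends on Handover — holds.
Design and Prototype are bundled into one week — holds.
Prototype must be done before Audit — violated.

Invalid. Triage must be done before Audit.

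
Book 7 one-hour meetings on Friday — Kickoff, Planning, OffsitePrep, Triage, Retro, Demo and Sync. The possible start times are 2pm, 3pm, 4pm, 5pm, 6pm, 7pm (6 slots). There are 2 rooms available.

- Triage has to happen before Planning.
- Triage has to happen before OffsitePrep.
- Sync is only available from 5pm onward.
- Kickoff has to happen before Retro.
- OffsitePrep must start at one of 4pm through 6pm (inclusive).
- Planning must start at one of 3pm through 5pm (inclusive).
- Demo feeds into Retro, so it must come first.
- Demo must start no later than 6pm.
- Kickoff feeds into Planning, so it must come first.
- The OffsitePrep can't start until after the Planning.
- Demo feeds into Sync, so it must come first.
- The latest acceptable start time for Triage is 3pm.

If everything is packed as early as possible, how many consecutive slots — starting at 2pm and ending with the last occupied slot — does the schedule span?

4

The precedence chain requires at least 3 distinct slots.
With at most 2 per slot and 7 meetings, at least 4 slots are needed.
Sync can't be placed before 5pm — that is slot 4 counting from 2pm — so the schedule must run through at least 4 slots.
4 works (last occupied slot: 5pm): for example Kickoff in 2pm, Planning in 3pm, Sync in 5pm, Triage in 2pm, Demo in 3pm, Retro in 4pm, OffsitePrep in 4pm.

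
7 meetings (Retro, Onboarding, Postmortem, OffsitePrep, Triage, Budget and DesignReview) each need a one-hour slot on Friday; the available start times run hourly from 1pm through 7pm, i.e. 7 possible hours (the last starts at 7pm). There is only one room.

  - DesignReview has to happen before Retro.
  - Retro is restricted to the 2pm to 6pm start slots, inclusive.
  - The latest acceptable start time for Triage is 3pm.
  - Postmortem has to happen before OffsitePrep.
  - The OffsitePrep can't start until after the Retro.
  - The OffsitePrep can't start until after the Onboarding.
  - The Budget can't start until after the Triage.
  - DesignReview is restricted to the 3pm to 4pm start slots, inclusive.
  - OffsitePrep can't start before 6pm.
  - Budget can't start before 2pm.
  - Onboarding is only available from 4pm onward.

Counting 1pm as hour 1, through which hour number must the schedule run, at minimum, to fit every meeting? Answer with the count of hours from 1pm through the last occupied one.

7

The precedence chain requires at least 3 distinct hours.
With at most 1 per hour and 7 meetings, at least 7 hours are needed.
OffsitePrep can't be placed before 6pm — that is hour 6 counting from 1pm — so the schedule must run through at least 6 hours.
7 works (last occupied hour: 7pm): for example OffsitePrep in 6pm, Triage in 1pm, Budget in 7pm, Onboarding in 4pm, Postmortem in 2pm, Retro in 5pm, DesignReview in 3pm.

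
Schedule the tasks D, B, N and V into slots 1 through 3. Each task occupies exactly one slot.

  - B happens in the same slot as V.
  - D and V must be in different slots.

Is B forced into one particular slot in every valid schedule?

B can be 1 (e.g. V -> 1; D -> 2; B -> 1; N -> 1) or 2 (e.g. V -> 2; D -> 1; B -> 2; N -> 1).

No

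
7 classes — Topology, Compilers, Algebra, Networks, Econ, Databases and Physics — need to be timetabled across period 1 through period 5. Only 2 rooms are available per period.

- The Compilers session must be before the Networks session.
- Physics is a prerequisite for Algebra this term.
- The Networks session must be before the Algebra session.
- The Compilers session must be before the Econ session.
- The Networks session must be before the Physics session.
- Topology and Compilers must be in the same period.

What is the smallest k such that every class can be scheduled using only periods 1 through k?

4

The precedence chain requires at least 4 distinct periods.
With at most 2 per period and 7 classes, at least 4 periods are needed.
4 works (last occupied period: period 4): for example Topology in period 1; Econ in period 2; Physics in period 3; Algebra in period 4; Networks in period 2; Databases in period 3; Compilers in period 1.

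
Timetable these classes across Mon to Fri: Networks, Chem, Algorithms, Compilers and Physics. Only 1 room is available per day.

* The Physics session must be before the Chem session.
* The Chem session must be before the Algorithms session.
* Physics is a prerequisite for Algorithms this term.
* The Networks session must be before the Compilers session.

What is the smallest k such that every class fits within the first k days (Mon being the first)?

The precedence chain requires at least 3 distinct days.
With at most 1 per day and 5 classes, at least 5 days are needed.
5 works (last occupied day: Fri): for example Chem=Tue; Networks=Thu; Compilers=Fri; Physics=Mon; Algorithms=Wed.

5 days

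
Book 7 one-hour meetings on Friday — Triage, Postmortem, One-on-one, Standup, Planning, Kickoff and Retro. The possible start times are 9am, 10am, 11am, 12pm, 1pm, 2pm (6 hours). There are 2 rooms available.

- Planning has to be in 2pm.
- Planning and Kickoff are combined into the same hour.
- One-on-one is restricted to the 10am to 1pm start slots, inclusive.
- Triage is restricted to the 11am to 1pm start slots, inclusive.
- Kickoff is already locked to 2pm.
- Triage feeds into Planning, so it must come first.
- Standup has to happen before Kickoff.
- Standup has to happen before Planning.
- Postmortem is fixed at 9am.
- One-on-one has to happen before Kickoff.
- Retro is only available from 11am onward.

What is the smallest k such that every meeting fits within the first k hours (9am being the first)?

6

The precedence chain requires at least 2 distinct hours.
With at most 2 per hour and 7 meetings, at least 4 hours are needed.
Planning can't be placed before 2pm — that is hour 6 counting from 9am — so the schedule must run through at least 6 hours.
6 works (last occupied hour: 2pm): for example Standup -> 9am, Retro -> 11am, Planning -> 2pm, Postmortem -> 9am, Triage -> 11am, One-on-one -> 10am, Kickoff -> 2pm.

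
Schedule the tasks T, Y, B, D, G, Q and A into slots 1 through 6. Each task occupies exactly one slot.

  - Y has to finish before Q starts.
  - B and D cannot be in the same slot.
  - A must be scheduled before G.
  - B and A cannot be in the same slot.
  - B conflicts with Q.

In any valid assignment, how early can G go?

2

Precedence pushes G to at least 2.
G at 2 is achievable: Q=2, B=3, D=1, A=1, Y=1, T=1, G=2.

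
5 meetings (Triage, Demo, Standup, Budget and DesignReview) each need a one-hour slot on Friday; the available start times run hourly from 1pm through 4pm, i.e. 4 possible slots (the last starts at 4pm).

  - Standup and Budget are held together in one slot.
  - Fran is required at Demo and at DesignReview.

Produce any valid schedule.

Demo in 1pm; Standup in 1pm; Triage in 1pm; Budget in 1pm; DesignReview in 2pm

Checking: Demo(1pm) != DesignReview(2pm); Standup = Budget = 1pm.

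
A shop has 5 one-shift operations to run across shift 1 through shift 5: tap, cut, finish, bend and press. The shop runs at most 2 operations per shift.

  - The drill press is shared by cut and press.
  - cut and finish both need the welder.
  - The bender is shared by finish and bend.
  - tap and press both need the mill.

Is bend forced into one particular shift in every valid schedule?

No

bend can be shift 1 (e.g. press -> shift 3, cut -> shift 2, finish -> shift 3, tap -> shift 1, bend -> shift 1) or shift 2 (e.g. bend in shift 2; tap in shift 1; cut in shift 1; finish in shift 3; press in shift 2).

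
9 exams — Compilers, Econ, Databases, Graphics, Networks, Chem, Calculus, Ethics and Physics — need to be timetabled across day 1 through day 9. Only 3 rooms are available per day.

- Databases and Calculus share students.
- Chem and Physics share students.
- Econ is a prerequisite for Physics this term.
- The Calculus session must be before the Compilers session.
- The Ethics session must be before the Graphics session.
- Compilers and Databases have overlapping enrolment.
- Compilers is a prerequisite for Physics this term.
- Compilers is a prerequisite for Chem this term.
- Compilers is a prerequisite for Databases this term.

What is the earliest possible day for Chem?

Precedence pushes Chem to at least day 3.
Chem at day 3 is achievable: Networks=day 2; Econ=day 1; Chem=day 3; Ethics=day 1; Compilers=day 2; Graphics=day 2; Databases=day 3; Calculus=day 1; Physics=day 4.

day 3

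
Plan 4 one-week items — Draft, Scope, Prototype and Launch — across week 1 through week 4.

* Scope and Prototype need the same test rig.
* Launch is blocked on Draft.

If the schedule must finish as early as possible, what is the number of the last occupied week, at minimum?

The precedence chain requires at least 2 distinct weeks.
2 works (last occupied week: week 2): for example Prototype=week 2; Draft=week 1; Launch=week 2; Scope=week 1.

2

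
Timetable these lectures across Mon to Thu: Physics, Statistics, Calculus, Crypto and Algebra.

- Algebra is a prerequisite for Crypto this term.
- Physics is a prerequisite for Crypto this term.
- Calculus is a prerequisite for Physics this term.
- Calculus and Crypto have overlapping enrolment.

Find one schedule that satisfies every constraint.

Crypto in Wed, Physics in Tue, Calculus in Mon, Algebra in Mon, Statistics in Mon

Checking: Algebra(Mon) before Crypto(Wed); Calculus(Mon) before Physics(Tue); Physics(Tue) before Crypto(Wed); Calculus(Mon) != Crypto(Wed).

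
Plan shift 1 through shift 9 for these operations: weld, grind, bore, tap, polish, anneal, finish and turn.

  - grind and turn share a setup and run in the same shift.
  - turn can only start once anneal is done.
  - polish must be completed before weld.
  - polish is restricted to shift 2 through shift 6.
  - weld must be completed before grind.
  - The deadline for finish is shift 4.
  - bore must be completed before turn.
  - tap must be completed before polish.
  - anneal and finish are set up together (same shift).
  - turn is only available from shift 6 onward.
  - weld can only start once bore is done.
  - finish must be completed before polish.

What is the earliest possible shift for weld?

Precedence pushes weld to at least shift 3; downstream work caps weld at shift 8.
weld at shift 3 is achievable: polish in shift 2; grind in shift 6; weld in shift 3; turn in shift 6; tap in shift 1; bore in shift 1; anneal in shift 1; finish in shift 1.

shift 3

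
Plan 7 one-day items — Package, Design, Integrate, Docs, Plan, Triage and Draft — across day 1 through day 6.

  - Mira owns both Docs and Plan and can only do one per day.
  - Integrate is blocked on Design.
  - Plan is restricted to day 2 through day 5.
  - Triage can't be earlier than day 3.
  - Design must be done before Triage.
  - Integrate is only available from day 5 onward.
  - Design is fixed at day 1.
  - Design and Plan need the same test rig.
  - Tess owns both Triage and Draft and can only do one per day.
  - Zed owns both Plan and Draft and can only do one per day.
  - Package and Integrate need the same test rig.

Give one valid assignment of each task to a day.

Package -> day 1, Triage -> day 3, Draft -> day 1, Docs -> day 1, Plan -> day 2, Design -> day 1, Integrate -> day 5

Checking: Design(day 1) before Triage(day 3); Design(day 1) before Integrate(day 5); Plan(day 2) != Draft(day 1); Design(day 1) != Plan(day 2); Package(day 1) != Integrate(day 5); Docs(day 1) != Plan(day 2); Triage(day 3) != Draft(day 1); Design=day 1 in [day 1,day 1]; Triage=day 3 in [day 3,day 6]; Plan=day 2 in [day 2,day 5]; Integrate=day 5 in [day 5,day 6].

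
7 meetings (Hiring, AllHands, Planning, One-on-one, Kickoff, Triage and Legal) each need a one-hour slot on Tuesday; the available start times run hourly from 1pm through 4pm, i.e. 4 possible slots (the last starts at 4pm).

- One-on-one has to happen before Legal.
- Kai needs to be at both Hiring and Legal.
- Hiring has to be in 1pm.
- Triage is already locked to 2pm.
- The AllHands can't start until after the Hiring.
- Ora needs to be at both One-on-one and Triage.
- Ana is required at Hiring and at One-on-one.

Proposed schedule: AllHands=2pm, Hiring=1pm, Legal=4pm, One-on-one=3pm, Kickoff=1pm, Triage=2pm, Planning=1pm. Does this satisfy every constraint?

Valid

Hiring has to be in 1pm — holds.
Ora needs to be at both One-on-one and Triage — holds.
The AllHands can't start until after the Hiring — holds.
Triage is already locked to 2pm — holds.
One-on-one has to happen before Legal — holds.
Kai needs to be at both Hiring and Legal — holds.
Ana is required at Hiring and at One-on-one — holds.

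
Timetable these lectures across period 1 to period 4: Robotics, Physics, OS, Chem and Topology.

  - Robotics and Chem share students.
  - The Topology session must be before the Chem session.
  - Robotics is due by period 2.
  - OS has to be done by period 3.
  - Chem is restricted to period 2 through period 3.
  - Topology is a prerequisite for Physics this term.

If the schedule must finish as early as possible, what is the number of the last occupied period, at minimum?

period 2

The precedence chain requires at least 2 distinct periods.
2 works (last occupied period: period 2): for example Physics -> period 2; Chem -> period 2; Topology -> period 1; OS -> period 1; Robotics -> period 1.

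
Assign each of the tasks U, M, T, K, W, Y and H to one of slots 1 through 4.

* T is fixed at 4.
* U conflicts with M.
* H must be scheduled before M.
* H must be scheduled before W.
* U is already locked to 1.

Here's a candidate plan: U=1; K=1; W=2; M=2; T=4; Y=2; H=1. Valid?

Yes, all constraints hold

U conflicts with M — holds.
H must be scheduled before M — holds.
T is fixed at 4 — holds.
U is already locked to 1 — holds.
H must be scheduled before W — holds.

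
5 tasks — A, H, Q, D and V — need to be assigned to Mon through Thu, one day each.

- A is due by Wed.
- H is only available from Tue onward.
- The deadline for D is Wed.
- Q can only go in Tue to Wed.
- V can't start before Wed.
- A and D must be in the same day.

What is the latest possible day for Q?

Q is available from Tue; Q's own window allows nothing later than Wed.
Q at Wed is achievable: A -> Mon, D -> Mon, V -> Wed, H -> Tue, Q -> Wed.

Wed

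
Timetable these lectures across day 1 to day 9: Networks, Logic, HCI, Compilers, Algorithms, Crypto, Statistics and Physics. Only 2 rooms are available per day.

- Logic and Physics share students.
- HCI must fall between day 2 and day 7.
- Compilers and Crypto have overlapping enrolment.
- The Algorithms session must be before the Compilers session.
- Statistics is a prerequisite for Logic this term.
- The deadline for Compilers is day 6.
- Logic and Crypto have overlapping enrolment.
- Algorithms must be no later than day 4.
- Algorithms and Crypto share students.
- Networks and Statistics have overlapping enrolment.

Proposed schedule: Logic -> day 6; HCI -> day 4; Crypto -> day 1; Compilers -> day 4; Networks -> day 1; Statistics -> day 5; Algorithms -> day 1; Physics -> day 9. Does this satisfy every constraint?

No — it violates: Only 2 rooms are available per day

Only 2 rooms are available per day — violated.
Logic and Crypto have overlapping enrolment — holds.
Algorithms and Crypto share students — violated.
The Algorithms session must be before the Compilers session — holds.
The deadline for Compilers is day 6 — holds.
Logic and Physics share students — holds.
Algorithms must be no later than day 4 — holds.
Compilers and Crypto have overlapping enrolment — holds.
Statistics is a prerequisite for Logic this term — holds.
Networks and Statistics have overlapping enrolment — holds.
HCI must fall between day 2 and day 7 — holds.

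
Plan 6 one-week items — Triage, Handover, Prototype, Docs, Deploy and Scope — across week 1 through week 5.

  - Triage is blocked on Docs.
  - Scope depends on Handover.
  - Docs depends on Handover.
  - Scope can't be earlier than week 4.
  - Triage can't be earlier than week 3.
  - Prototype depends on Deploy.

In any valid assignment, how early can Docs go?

week 2

Precedence pushes Docs to at least week 2; downstream work caps Docs at week 4.
Docs at week 2 is achievable: Triage=week 3, Prototype=week 2, Handover=week 1, Docs=week 2, Scope=week 4, Deploy=week 1.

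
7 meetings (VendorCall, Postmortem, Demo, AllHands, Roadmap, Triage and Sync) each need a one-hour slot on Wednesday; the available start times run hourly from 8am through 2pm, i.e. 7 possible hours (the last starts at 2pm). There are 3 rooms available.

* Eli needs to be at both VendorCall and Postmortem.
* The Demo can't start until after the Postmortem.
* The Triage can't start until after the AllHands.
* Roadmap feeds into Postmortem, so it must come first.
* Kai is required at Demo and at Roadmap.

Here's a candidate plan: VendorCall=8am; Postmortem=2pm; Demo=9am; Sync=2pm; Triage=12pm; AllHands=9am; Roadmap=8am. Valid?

No. The Demo can't start until after the Postmortem is not satisfied.

There are 3 rooms available — holds.
Roadmap feeds into Postmortem, so it must come first — holds.
The Triage can't start until after the AllHands — holds.
The Demo can't start until after the Postmortem — violated.
Kai is required at Demo and at Roadmap — holds.
Eli needs to be at both VendorCall and Postmortem — holds.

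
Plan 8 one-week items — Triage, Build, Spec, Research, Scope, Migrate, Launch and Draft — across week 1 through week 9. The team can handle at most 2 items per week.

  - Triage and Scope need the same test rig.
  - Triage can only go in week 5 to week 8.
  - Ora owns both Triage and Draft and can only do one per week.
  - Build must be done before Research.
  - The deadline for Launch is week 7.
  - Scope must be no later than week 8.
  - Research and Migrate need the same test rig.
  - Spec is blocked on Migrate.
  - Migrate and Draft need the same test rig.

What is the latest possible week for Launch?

week 7

Launch's own window allows nothing later than week 7.
Launch at week 7 is achievable: Draft -> week 4; Migrate -> week 2; Scope -> week 1; Spec -> week 3; Research -> week 3; Launch -> week 7; Triage -> week 5; Build -> week 1.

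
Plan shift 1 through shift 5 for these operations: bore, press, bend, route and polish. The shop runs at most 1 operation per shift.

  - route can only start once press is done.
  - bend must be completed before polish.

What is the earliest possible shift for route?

Precedence pushes route to at least shift 2.
route at shift 2 is achievable: polish in shift 4; bend in shift 3; bore in shift 5; press in shift 1; route in shift 2.

shift 2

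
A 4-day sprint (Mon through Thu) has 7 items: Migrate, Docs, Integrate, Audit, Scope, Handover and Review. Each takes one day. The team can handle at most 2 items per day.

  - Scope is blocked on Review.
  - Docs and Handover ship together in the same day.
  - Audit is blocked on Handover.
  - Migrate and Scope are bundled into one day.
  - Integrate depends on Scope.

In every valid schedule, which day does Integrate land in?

Thu

Precedence pushes Integrate to at least Wed.
So Integrate is pinned to Thu.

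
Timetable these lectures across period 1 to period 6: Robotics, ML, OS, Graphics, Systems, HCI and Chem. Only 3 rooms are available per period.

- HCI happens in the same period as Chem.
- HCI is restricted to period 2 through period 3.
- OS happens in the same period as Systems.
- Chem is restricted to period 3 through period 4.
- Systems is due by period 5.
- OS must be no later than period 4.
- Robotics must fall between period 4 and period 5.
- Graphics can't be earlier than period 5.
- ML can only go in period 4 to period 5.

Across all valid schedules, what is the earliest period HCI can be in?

HCI is available from period 2; HCI must be in the same period as Chem, which can't be before period 3, so HCI is at least period 3; HCI's own window allows nothing later than period 3.
HCI at period 3 is achievable: Chem -> period 3; OS -> period 1; Graphics -> period 5; Robotics -> period 4; ML -> period 4; Systems -> period 1; HCI -> period 3.

period 3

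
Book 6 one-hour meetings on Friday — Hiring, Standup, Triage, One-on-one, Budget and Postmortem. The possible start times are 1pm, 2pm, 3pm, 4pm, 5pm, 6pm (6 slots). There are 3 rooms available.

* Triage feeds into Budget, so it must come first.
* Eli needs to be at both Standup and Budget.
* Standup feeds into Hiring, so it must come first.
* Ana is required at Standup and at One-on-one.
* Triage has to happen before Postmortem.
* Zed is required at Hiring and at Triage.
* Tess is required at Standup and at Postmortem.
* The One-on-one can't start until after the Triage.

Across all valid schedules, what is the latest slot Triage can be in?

Downstream work caps Triage at 5pm.
Triage at 5pm is achievable: Standup -> 1pm, Budget -> 6pm, Postmortem -> 6pm, One-on-one -> 6pm, Hiring -> 2pm, Triage -> 5pm.

5pm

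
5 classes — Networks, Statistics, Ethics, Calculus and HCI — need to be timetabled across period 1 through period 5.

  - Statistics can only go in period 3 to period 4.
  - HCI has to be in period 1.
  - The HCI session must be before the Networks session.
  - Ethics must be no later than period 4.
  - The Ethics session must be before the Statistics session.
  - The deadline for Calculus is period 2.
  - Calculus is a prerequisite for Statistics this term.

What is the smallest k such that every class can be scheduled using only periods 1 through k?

3

The precedence chain requires at least 2 distinct periods.
Statistics can't be placed before period 3, so the schedule must run through at least period 3.
3 works (last occupied period: period 3): for example Calculus -> period 1, Networks -> period 2, HCI -> period 1, Statistics -> period 3, Ethics -> period 1.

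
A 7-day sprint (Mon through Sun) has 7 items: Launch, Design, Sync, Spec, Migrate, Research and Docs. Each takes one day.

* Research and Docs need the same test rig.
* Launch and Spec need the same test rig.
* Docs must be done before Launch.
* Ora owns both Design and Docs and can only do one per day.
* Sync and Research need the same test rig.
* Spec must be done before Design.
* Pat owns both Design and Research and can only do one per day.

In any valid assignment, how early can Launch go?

Precedence pushes Launch to at least Tue.
Launch at Tue is achievable: Spec -> Mon; Research -> Wed; Docs -> Mon; Sync -> Mon; Migrate -> Mon; Launch -> Tue; Design -> Tue.

Tue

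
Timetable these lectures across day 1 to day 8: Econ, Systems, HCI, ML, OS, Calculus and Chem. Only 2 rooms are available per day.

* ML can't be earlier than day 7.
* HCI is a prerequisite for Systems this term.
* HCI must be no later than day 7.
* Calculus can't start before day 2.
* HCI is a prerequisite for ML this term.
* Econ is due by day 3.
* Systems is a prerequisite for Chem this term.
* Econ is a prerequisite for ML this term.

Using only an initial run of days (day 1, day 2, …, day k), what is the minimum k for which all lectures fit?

7 days

The precedence chain requires at least 3 distinct days.
With at most 2 per day and 7 lectures, at least 4 days are needed.
ML can't be placed before day 7, so the schedule must run through at least day 7.
7 works (last occupied day: day 7): for example Systems -> day 2, OS -> day 3, ML -> day 7, Econ -> day 1, Calculus -> day 2, Chem -> day 3, HCI -> day 1.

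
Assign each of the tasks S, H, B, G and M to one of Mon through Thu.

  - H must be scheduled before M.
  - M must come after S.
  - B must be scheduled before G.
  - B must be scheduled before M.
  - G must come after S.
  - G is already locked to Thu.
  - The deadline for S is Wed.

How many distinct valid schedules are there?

36

Splitting on S: it can be Mon (14), Tue (13), Wed (9). Listing each branch's schedules as (H, B, G, M):
S=Mon: (Mon,Mon,Thu,Tue) (Mon,Mon,Thu,Wed) (Mon,Mon,Thu,Thu) (Mon,Tue,Thu,Wed) (Mon,Tue,Thu,Thu) (Mon,Wed,Thu,Thu) (Tue,Mon,Thu,Wed) (Tue,Mon,Thu,Thu) (Tue,Tue,Thu,Wed) (Tue,Tue,Thu,Thu) (Tue,Wed,Thu,Thu) (Wed,Mon,Thu,Thu) (Wed,Tue,Thu,Thu) (Wed,Wed,Thu,Thu) — 14.
S=Tue: (Mon,Mon,Thu,Wed) (Mon,Mon,Thu,Thu) (Mon,Tue,Thu,Wed) (Mon,Tue,Thu,Thu) (Mon,Wed,Thu,Thu) (Tue,Mon,Thu,Wed) (Tue,Mon,Thu,Thu) (Tue,Tue,Thu,Wed) (Tue,Tue,Thu,Thu) (Tue,Wed,Thu,Thu) (Wed,Mon,Thu,Thu) (Wed,Tue,Thu,Thu) (Wed,Wed,Thu,Thu) — 13.
S=Wed: (Mon,Mon,Thu,Thu) (Mon,Tue,Thu,Thu) (Mon,Wed,Thu,Thu) (Tue,Mon,Thu,Thu) (Tue,Tue,Thu,Thu) (Tue,Wed,Thu,Thu) (Wed,Mon,Thu,Thu) (Wed,Tue,Thu,Thu) (Wed,Wed,Thu,Thu) — 9.
Summing: 14 + 13 + 9 = 36.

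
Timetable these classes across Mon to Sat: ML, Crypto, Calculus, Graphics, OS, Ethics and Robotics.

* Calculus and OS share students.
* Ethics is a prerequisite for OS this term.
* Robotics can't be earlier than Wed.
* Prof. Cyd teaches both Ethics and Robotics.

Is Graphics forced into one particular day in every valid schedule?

Graphics can be Mon (e.g. Graphics=Mon, Crypto=Mon, Calculus=Mon, OS=Tue, ML=Mon, Ethics=Mon, Robotics=Wed) or Tue (e.g. ML in Mon, OS in Tue, Robotics in Wed, Calculus in Mon, Ethics in Mon, Graphics in Tue, Crypto in Mon).

No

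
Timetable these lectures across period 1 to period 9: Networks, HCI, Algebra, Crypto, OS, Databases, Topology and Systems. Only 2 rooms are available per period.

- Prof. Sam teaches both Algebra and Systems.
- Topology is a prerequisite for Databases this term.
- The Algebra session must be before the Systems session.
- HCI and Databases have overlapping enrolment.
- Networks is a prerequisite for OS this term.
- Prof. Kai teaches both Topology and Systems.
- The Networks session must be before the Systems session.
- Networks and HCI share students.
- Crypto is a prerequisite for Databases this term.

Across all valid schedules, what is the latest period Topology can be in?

Downstream work caps Topology at period 8.
Topology at period 8 is achievable: Topology=period 8; HCI=period 3; Databases=period 9; Algebra=period 1; OS=period 3; Systems=period 2; Networks=period 1; Crypto=period 2.

period 8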